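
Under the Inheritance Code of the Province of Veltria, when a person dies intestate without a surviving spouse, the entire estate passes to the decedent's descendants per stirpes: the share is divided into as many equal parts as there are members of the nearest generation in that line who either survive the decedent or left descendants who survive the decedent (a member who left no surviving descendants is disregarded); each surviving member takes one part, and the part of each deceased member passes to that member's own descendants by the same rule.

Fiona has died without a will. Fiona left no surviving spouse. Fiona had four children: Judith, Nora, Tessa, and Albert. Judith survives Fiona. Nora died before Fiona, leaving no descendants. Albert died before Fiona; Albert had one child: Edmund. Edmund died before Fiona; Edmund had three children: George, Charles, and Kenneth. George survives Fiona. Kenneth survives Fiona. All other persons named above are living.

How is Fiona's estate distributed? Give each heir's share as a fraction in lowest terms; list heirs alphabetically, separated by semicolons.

Charles 1/9; George 1/9; Judith 1/3; Kenneth 1/9; Tessa 1/3

There is no surviving spouse, so the entire estate passes to Fiona's descendants per stirpes.
Nora left no surviving issue, so that branch lapses and is disregarded.
The estate is divided into 3 equal shares of 1/3 among Judith, Tessa, Albert.
Judith is living and takes 1/3.
Tessa is living and takes 1/3.
Albert predeceased; the 1/3 allotted to Albert's branch passes to Albert's issue by representation.
Edmund's line is the sole branch at this level, so the full 1/3 passes to Edmund's issue by representation.
The 1/3 is divided into 3 equal shares of 1/9 among George, Charles, Kenneth.
George is living and takes 1/9.
Charles is living and takes 1/9.
Kenneth is living and takes 1/9.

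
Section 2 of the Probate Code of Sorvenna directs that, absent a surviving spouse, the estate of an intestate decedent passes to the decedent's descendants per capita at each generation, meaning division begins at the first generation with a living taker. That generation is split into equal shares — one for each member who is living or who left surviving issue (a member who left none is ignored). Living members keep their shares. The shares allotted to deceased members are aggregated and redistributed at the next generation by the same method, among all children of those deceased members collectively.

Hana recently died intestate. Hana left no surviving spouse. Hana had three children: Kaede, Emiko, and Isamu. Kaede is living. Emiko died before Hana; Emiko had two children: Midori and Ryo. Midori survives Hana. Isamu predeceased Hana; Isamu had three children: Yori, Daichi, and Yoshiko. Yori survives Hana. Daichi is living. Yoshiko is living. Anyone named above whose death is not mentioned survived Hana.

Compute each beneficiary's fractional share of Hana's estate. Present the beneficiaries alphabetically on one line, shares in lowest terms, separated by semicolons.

Daichi 2/15; Kaede 1/3; Midori 2/15; Ryo 2/15; Yori 2/15; Yoshiko 2/15

There is no surviving spouse, so the entire estate passes to Hana's descendants per capita at each generation.
At generation 1 (Kaede, Emiko, Isamu) there are 3 shares of (1)/3 = 1/3 each.
Living: Kaede — each takes 1/3.
Deceased: Emiko and Isamu. Their combined 2/3 is pooled and carried to generation 2.
At generation 2 (Midori, Ryo, Yori, Daichi, Yoshiko) there are 5 shares of (2/3)/5 = 2/15 each.
Living: Midori, Ryo, Yori, Daichi, and Yoshiko — each takes 2/15.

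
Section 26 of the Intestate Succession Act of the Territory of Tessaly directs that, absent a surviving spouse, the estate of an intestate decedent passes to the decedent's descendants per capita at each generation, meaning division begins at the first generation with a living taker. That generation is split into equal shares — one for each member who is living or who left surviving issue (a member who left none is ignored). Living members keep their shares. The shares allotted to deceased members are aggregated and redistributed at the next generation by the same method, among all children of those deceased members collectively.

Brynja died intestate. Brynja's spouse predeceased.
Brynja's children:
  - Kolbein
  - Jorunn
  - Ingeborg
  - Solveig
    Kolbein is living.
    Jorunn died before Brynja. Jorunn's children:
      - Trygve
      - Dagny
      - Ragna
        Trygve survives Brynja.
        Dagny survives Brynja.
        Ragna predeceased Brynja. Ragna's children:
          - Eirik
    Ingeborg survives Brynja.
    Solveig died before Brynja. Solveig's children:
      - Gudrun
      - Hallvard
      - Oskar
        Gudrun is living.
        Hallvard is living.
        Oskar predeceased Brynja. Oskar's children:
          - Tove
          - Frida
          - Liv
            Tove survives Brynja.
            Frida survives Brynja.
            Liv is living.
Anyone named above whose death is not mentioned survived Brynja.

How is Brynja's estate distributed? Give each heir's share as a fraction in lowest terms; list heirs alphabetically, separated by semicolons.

There is no surviving spouse, so the entire estate passes to Brynja's descendants per capita at each generation.
At generation 1 (Kolbein, Jorunn, Ingeborg, Solveig) there are 4 shares of (1)/4 = 1/4 each.
Living: Kolbein and Ingeborg — each takes 1/4.
Deceased: Jorunn and Solveig. Their combined 1/2 is pooled and carried to generation 2.
At generation 2 (Trygve, Dagny, Ragna, Gudrun, Hallvard, Oskar) there are 6 shares of (1/2)/6 = 1/12 each.
Living: Trygve, Dagny, Gudrun, and Hallvard — each takes 1/12.
Deceased: Ragna and Oskar. Their combined 1/6 is pooled and carried to generation 3.
At generation 3 (Eirik, Tove, Frida, Liv) there are 4 shares of (1/6)/4 = 1/24 each.
Living: Eirik, Tove, Frida, and Liv — each takes 1/24.

Dagny 1/12; Eirik 1/24; Frida 1/24; Gudrun 1/12; Hallvard 1/12; Ingeborg 1/4; Kolbein 1/4; Liv 1/24; Tove 1/24; Trygve 1/12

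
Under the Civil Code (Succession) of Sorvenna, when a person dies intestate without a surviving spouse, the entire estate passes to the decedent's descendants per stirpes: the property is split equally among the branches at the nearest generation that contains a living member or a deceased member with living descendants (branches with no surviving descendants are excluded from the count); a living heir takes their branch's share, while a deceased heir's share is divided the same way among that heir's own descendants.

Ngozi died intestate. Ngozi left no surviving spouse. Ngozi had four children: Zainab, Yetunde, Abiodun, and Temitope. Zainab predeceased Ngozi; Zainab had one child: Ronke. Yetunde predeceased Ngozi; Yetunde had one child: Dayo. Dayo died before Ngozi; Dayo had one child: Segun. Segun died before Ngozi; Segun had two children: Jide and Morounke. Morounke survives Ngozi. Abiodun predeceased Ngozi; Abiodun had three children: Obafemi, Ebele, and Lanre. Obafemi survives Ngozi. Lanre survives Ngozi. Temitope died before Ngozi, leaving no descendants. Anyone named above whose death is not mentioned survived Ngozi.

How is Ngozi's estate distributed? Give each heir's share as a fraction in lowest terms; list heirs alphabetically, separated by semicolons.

There is no surviving spouse, so the entire estate passes to Ngozi's descendants per stirpes.
Temitope left no surviving issue, so that branch lapses and is disregarded.
The estate is divided into 3 equal shares of 1/3 among Zainab, Yetunde, Abiodun.
Zainab predeceased; the 1/3 allotted to Zainab's branch passes to Zainab's issue by representation.
Ronke is the sole taker at this level and receives the full 1/3.
Yetunde predeceased; the 1/3 allotted to Yetunde's branch passes to Yetunde's issue by representation.
Dayo's line is the sole branch at this level, so the full 1/3 passes to Dayo's issue by representation.
Segun's line is the sole branch at this level, so the full 1/3 passes to Segun's issue by representation.
The 1/3 is divided into 2 equal shares of 1/6 among Jide, Morounke.
Jide is living and takes 1/6.
Morounke is living and takes 1/6.
Abiodun predeceased; the 1/3 allotted to Abiodun's branch passes to Abiodun's issue by representation.
The 1/3 is divided into 3 equal shares of 1/9 among Obafemi, Ebele, Lanre.
Obafemi is living and takes 1/9.
Ebele is living and takes 1/9.
Lanre is living and takes 1/9.

Ebele 1/9; Jide 1/6; Lanre 1/9; Morounke 1/6; Obafemi 1/9; Ronke 1/3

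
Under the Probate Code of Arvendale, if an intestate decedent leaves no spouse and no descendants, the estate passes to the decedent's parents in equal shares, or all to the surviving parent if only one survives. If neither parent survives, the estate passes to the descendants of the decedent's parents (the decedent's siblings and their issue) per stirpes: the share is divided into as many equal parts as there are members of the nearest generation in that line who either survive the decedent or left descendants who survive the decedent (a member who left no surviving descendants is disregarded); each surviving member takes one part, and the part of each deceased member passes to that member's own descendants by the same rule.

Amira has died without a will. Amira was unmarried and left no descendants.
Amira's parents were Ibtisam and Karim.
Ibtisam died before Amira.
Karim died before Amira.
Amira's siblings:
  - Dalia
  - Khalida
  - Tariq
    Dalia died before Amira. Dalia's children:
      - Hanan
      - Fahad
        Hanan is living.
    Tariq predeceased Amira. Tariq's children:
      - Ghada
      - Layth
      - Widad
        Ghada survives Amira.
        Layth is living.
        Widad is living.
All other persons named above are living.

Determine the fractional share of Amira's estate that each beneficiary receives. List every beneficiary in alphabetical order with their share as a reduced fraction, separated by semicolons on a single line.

Fahad 1/6; Ghada 1/9; Hanan 1/6; Khalida 1/3; Layth 1/9; Widad 1/9

Neither parent survives and there are no descendants, so the estate passes to Amira's siblings and their issue per stirpes.
The estate is divided into 3 equal shares of 1/3 among Dalia, Khalida, Tariq.
Dalia predeceased; the 1/3 allotted to Dalia's branch passes to Dalia's issue by representation.
The 1/3 is divided into 2 equal shares of 1/6 among Hanan, Fahad.
Hanan is living and takes 1/6.
Fahad is living and takes 1/6.
Khalida is living and takes 1/3.
Tariq predeceased; the 1/3 allotted to Tariq's branch passes to Tariq's issue by representation.
The 1/3 is divided into 3 equal shares of 1/9 among Ghada, Layth, Widad.
Ghada is living and takes 1/9.
Layth is living and takes 1/9.
Widad is living and takes 1/9.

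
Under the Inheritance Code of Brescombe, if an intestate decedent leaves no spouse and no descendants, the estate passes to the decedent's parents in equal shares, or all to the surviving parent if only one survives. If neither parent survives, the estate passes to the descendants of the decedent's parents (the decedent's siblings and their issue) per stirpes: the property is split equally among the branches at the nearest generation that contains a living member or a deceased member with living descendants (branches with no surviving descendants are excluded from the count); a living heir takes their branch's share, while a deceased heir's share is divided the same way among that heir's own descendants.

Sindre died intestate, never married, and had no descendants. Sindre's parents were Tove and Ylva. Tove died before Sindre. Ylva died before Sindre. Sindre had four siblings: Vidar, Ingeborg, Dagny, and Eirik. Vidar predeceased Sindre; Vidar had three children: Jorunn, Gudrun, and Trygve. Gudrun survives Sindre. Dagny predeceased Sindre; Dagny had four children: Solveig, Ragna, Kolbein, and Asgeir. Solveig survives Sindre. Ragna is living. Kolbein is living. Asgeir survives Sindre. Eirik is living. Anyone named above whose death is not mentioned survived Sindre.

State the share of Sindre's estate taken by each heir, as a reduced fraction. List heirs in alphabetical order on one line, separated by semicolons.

Neither parent survives and there are no descendants, so the estate passes to Sindre's siblings and their issue per stirpes.
The estate is divided into 4 equal shares of 1/4 among Vidar, Ingeborg, Dagny, Eirik.
Vidar predeceased; the 1/4 allotted to Vidar's branch passes to Vidar's issue by representation.
The 1/4 is divided into 3 equal shares of 1/12 among Jorunn, Gudrun, Trygve.
Jorunn is living and takes 1/12.
Gudrun is living and takes 1/12.
Trygve is living and takes 1/12.
Ingeborg is living and takes 1/4.
Dagny predeceased; the 1/4 allotted to Dagny's branch passes to Dagny's issue by representation.
The 1/4 is divided into 4 equal shares of 1/16 among Solveig, Ragna, Kolbein, Asgeir.
Solveig is living and takes 1/16.
Ragna is living and takes 1/16.
Kolbein is living and takes 1/16.
Asgeir is living and takes 1/16.
Eirik is living and takes 1/4.

Asgeir 1/16; Eirik 1/4; Gudrun 1/12; Ingeborg 1/4; Jorunn 1/12; Kolbein 1/16; Ragna 1/16; Solveig 1/16; Trygve 1/12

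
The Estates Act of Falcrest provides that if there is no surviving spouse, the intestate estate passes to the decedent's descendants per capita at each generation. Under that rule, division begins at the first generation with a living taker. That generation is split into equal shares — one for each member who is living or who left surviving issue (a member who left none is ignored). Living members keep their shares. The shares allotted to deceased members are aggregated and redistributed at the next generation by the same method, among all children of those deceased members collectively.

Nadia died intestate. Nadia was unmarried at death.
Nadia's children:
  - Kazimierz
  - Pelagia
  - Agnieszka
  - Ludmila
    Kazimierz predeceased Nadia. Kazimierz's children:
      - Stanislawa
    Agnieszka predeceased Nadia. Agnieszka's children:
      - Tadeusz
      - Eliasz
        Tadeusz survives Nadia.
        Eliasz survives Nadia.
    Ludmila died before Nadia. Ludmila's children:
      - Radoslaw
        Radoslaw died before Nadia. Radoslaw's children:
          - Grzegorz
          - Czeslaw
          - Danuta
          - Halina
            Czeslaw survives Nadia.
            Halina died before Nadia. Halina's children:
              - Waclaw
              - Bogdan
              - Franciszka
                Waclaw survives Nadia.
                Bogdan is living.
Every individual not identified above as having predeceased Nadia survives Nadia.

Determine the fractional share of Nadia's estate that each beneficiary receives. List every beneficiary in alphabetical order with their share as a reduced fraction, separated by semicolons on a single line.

There is no surviving spouse, so the entire estate passes to Nadia's descendants per capita at each generation.
At generation 1 (Kazimierz, Pelagia, Agnieszka, Ludmila) there are 4 shares of (1)/4 = 1/4 each.
Living: Pelagia — each takes 1/4.
Deceased: Kazimierz, Agnieszka, and Ludmila. Their combined 3/4 is pooled and carried to generation 2.
At generation 2 (Stanislawa, Tadeusz, Eliasz, Radoslaw) there are 4 shares of (3/4)/4 = 3/16 each.
Living: Stanislawa, Tadeusz, and Eliasz — each takes 3/16.
Deceased: Radoslaw. That 3/16 share is carried to generation 3.
At generation 3 (Grzegorz, Czeslaw, Danuta, Halina) there are 4 shares of (3/16)/4 = 3/64 each.
Living: Grzegorz, Czeslaw, and Danuta — each takes 3/64.
Deceased: Halina. That 3/64 share is carried to generation 4.
At generation 4 (Waclaw, Bogdan, Franciszka) there are 3 shares of (3/64)/3 = 1/64 each.
Living: Waclaw, Bogdan, and Franciszka — each takes 1/64.

Bogdan 1/64; Czeslaw 3/64; Danuta 3/64; Eliasz 3/16; Franciszka 1/64; Grzegorz 3/64; Pelagia 1/4; Stanislawa 3/16; Tadeusz 3/16; Waclaw 1/64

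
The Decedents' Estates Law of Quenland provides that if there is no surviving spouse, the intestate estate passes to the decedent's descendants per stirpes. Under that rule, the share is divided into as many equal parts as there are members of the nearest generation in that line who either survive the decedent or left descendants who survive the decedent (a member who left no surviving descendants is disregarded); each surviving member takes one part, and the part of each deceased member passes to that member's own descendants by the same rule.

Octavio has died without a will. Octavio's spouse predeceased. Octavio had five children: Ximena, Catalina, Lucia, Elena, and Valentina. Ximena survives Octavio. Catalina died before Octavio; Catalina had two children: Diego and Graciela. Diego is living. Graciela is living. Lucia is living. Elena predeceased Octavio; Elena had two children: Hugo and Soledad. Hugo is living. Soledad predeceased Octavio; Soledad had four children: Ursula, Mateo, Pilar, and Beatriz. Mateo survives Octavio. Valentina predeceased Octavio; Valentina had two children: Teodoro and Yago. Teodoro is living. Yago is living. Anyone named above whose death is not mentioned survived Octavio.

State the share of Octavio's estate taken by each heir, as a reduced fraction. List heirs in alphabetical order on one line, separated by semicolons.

Beatriz 1/40; Diego 1/10; Graciela 1/10; Hugo 1/10; Lucia 1/5; Mateo 1/40; Pilar 1/40; Teodoro 1/10; Ursula 1/40; Ximena 1/5; Yago 1/10

There is no surviving spouse, so the entire estate passes to Octavio's descendants per stirpes.
The estate is divided into 5 equal shares of 1/5 among Ximena, Catalina, Lucia, Elena, Valentina.
Ximena is living and takes 1/5.
Catalina predeceased; the 1/5 allotted to Catalina's branch passes to Catalina's issue by representation.
The 1/5 is divided into 2 equal shares of 1/10 among Diego, Graciela.
Diego is living and takes 1/10.
Graciela is living and takes 1/10.
Lucia is living and takes 1/5.
Elena predeceased; the 1/5 allotted to Elena's branch passes to Elena's issue by representation.
The 1/5 is divided into 2 equal shares of 1/10 among Hugo, Soledad.
Hugo is living and takes 1/10.
Soledad predeceased; the 1/10 allotted to Soledad's branch passes to Soledad's issue by representation.
The 1/10 is divided into 4 equal shares of 1/40 among Ursula, Mateo, Pilar, Beatriz.
Ursula is living and takes 1/40.
Mateo is living and takes 1/40.
Pilar is living and takes 1/40.
Beatriz is living and takes 1/40.
Valentina predeceased; the 1/5 allotted to Valentina's branch passes to Valentina's issue by representation.
The 1/5 is divided into 2 equal shares of 1/10 among Teodoro, Yago.
Teodoro is living and takes 1/10.
Yago is living and takes 1/10.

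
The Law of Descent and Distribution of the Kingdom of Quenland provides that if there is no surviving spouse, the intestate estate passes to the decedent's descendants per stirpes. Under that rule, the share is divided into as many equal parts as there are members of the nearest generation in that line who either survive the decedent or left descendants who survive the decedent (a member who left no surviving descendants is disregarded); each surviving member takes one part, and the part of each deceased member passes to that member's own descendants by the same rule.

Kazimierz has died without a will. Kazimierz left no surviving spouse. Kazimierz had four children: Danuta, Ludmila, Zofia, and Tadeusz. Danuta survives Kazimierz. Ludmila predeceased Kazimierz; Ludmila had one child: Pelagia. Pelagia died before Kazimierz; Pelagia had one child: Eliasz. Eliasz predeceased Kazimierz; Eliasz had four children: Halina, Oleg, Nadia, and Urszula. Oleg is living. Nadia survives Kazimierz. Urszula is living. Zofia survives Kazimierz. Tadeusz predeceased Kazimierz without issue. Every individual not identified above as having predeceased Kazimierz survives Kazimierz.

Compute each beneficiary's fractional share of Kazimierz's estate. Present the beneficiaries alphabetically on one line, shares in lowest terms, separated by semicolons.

Danuta 1/3; Halina 1/12; Nadia 1/12; Oleg 1/12; Urszula 1/12; Zofia 1/3

There is no surviving spouse, so the entire estate passes to Kazimierz's descendants per stirpes.
Tadeusz left no surviving issue, so that branch lapses and is disregarded.
The estate is divided into 3 equal shares of 1/3 among Danuta, Ludmila, Zofia.
Danuta is living and takes 1/3.
Ludmila predeceased; the 1/3 allotted to Ludmila's branch passes to Ludmila's issue by representation.
Pelagia's line is the sole branch at this level, so the full 1/3 passes to Pelagia's issue by representation.
Eliasz's line is the sole branch at this level, so the full 1/3 passes to Eliasz's issue by representation.
The 1/3 is divided into 4 equal shares of 1/12 among Halina, Oleg, Nadia, Urszula.
Halina is living and takes 1/12.
Oleg is living and takes 1/12.
Nadia is living and takes 1/12.
Urszula is living and takes 1/12.
Zofia is living and takes 1/3.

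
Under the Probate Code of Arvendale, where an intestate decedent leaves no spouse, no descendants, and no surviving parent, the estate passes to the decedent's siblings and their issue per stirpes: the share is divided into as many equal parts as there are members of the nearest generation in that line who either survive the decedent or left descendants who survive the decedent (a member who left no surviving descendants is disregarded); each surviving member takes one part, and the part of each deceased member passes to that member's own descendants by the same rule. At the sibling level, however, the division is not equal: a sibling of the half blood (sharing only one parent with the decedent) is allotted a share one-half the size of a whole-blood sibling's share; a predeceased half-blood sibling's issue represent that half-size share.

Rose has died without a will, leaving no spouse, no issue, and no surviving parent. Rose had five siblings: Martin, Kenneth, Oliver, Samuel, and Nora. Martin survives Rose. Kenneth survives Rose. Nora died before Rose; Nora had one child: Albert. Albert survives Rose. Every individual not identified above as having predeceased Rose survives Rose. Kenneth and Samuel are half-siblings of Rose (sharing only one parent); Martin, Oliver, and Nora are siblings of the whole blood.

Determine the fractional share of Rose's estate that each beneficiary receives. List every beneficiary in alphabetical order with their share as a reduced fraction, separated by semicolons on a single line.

No spouse, descendants, or parent survives, so the estate passes to Rose's siblings per stirpes.
Half-blood siblings count for one-half the weight of whole-blood siblings at the initial division.
Dividing 1 in proportion to weights (total weight 4): Martin (weight 1) → 1/4; Kenneth (weight 1/2) → 1/8; Oliver (weight 1) → 1/4; Samuel (weight 1/2) → 1/8; Nora (weight 1) → 1/4.
Martin is living and takes 1/4.
Kenneth is living and takes 1/8.
Oliver is living and takes 1/4.
Samuel is living and takes 1/8.
Nora predeceased; the 1/4 allotted to Nora's branch passes to Nora's issue by representation.
Albert is the sole taker at this level and receives the full 1/4.

Albert 1/4; Kenneth 1/8; Martin 1/4; Oliver 1/4; Samuel 1/8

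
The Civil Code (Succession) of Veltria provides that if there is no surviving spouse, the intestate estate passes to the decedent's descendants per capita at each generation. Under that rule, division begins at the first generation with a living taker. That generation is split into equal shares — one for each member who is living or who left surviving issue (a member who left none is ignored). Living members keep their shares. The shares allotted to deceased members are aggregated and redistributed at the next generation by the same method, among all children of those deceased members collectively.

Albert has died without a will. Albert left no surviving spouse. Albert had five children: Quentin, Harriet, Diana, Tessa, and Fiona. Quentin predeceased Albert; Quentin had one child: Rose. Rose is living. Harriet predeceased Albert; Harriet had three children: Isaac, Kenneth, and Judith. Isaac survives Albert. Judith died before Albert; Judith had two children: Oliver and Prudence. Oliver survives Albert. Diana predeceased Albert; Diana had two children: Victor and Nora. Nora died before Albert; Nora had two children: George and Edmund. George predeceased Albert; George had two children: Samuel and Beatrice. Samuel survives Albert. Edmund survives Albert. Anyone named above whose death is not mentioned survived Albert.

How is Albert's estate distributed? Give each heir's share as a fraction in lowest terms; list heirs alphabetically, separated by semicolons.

There is no surviving spouse, so the entire estate passes to Albert's descendants per capita at each generation.
At generation 1 (Quentin, Harriet, Diana, Tessa, Fiona) there are 5 shares of (1)/5 = 1/5 each.
Living: Tessa and Fiona — each takes 1/5.
Deceased: Quentin, Harriet, and Diana. Their combined 3/5 is pooled and carried to generation 2.
At generation 2 (Rose, Isaac, Kenneth, Judith, Victor, Nora) there are 6 shares of (3/5)/6 = 1/10 each.
Living: Rose, Isaac, Kenneth, and Victor — each takes 1/10.
Deceased: Judith and Nora. Their combined 1/5 is pooled and carried to generation 3.
At generation 3 (Oliver, Prudence, George, Edmund) there are 4 shares of (1/5)/4 = 1/20 each.
Living: Oliver, Prudence, and Edmund — each takes 1/20.
Deceased: George. That 1/20 share is carried to generation 4.
At generation 4 (Samuel, Beatrice) there are 2 shares of (1/20)/2 = 1/40 each.
Living: Samuel and Beatrice — each takes 1/40.

Beatrice 1/40; Edmund 1/20; Fiona 1/5; Isaac 1/10; Kenneth 1/10; Oliver 1/20; Prudence 1/20; Rose 1/10; Samuel 1/40; Tessa 1/5; Victor 1/10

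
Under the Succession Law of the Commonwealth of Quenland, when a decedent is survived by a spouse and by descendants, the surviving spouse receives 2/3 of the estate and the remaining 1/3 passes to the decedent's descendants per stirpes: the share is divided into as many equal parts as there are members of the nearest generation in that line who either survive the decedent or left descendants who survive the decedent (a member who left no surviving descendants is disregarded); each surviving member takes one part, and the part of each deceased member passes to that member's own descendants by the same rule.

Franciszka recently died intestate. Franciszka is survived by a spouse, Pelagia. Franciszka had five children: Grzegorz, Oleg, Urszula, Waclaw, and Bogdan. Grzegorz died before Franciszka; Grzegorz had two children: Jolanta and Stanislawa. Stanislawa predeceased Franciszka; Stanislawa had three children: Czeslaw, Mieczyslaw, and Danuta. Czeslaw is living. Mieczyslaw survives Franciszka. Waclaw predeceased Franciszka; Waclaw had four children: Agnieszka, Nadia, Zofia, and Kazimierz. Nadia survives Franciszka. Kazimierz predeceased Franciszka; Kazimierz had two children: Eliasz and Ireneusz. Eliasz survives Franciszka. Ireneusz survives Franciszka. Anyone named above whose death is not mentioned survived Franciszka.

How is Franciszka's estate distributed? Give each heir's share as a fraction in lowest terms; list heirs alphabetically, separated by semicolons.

Pelagia, as surviving spouse, takes 2/3.
The remaining 1/3 passes to Franciszka's descendants per stirpes.
The 1/3 is divided into 5 equal shares of 1/15 among Grzegorz, Oleg, Urszula, Waclaw, Bogdan.
Grzegorz predeceased; the 1/15 allotted to Grzegorz's branch passes to Grzegorz's issue by representation.
The 1/15 is divided into 2 equal shares of 1/30 among Jolanta, Stanislawa.
Jolanta is living and takes 1/30.
Stanislawa predeceased; the 1/30 allotted to Stanislawa's branch passes to Stanislawa's issue by representation.
The 1/30 is divided into 3 equal shares of 1/90 among Czeslaw, Mieczyslaw, Danuta.
Czeslaw is living and takes 1/90.
Mieczyslaw is living and takes 1/90.
Danuta is living and takes 1/90.
Oleg is living and takes 1/15.
Urszula is living and takes 1/15.
Waclaw predeceased; the 1/15 allotted to Waclaw's branch passes to Waclaw's issue by representation.
The 1/15 is divided into 4 equal shares of 1/60 among Agnieszka, Nadia, Zofia, Kazimierz.
Agnieszka is living and takes 1/60.
Nadia is living and takes 1/60.
Zofia is living and takes 1/60.
Kazimierz predeceased; the 1/60 allotted to Kazimierz's branch passes to Kazimierz's issue by representation.
The 1/60 is divided into 2 equal shares of 1/120 among Eliasz, Ireneusz.
Eliasz is living and takes 1/120.
Ireneusz is living and takes 1/120.
Bogdan is living and takes 1/15.

Agnieszka 1/60; Bogdan 1/15; Czeslaw 1/90; Danuta 1/90; Eliasz 1/120; Ireneusz 1/120; Jolanta 1/30; Mieczyslaw 1/90; Nadia 1/60; Oleg 1/15; Pelagia 2/3; Urszula 1/15; Zofia 1/60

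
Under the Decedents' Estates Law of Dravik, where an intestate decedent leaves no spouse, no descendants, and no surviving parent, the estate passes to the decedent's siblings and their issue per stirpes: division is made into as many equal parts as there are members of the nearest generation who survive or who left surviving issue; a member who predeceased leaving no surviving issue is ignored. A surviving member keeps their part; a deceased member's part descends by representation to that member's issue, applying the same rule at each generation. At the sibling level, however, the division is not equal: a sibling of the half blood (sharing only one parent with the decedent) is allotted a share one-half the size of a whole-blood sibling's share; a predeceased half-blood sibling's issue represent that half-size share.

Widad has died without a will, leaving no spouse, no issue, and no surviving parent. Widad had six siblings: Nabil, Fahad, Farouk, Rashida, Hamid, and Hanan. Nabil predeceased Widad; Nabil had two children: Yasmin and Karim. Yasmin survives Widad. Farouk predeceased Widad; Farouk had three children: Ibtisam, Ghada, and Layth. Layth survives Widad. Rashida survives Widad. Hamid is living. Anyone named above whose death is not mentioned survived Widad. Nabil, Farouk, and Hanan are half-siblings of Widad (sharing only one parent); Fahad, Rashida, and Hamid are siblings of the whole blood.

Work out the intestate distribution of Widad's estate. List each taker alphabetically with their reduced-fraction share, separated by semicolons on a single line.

No spouse, descendants, or parent survives, so the estate passes to Widad's siblings per stirpes.
Half-blood siblings count for one-half the weight of whole-blood siblings at the initial division.
Dividing 1 in proportion to weights (total weight 9/2): Nabil (weight 1/2) → 1/9; Fahad (weight 1) → 2/9; Farouk (weight 1/2) → 1/9; Rashida (weight 1) → 2/9; Hamid (weight 1) → 2/9; Hanan (weight 1/2) → 1/9.
Nabil predeceased; the 1/9 allotted to Nabil's branch passes to Nabil's issue by representation.
The 1/9 is divided into 2 equal shares of 1/18 among Yasmin, Karim.
Yasmin is living and takes 1/18.
Karim is living and takes 1/18.
Fahad is living and takes 2/9.
Farouk predeceased; the 1/9 allotted to Farouk's branch passes to Farouk's issue by representation.
The 1/9 is divided into 3 equal shares of 1/27 among Ibtisam, Ghada, Layth.
Ibtisam is living and takes 1/27.
Ghada is living and takes 1/27.
Layth is living and takes 1/27.
Rashida is living and takes 2/9.
Hamid is living and takes 2/9.
Hanan is living and takes 1/9.

Fahad 2/9; Ghada 1/27; Hamid 2/9; Hanan 1/9; Ibtisam 1/27; Karim 1/18; Layth 1/27; Rashida 2/9; Yasmin 1/18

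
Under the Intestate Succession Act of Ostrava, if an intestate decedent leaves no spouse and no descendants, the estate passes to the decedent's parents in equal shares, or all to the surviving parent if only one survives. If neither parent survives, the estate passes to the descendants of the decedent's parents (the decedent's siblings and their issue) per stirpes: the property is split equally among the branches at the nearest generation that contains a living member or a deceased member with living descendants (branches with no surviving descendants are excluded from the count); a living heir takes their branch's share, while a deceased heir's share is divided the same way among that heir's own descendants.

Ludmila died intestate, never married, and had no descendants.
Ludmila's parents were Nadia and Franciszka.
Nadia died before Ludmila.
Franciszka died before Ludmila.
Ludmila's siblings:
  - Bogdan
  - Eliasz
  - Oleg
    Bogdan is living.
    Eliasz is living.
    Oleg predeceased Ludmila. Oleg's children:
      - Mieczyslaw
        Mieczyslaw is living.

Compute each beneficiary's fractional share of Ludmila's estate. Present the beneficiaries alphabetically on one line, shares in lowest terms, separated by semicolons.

Neither parent survives and there are no descendants, so the estate passes to Ludmila's siblings and their issue per stirpes.
The estate is divided into 3 equal shares of 1/3 among Bogdan, Eliasz, Oleg.
Bogdan is living and takes 1/3.
Eliasz is living and takes 1/3.
Oleg predeceased; the 1/3 allotted to Oleg's branch passes to Oleg's issue by representation.
Mieczyslaw is the sole taker at this level and receives the full 1/3.

Bogdan 1/3; Eliasz 1/3; Mieczyslaw 1/3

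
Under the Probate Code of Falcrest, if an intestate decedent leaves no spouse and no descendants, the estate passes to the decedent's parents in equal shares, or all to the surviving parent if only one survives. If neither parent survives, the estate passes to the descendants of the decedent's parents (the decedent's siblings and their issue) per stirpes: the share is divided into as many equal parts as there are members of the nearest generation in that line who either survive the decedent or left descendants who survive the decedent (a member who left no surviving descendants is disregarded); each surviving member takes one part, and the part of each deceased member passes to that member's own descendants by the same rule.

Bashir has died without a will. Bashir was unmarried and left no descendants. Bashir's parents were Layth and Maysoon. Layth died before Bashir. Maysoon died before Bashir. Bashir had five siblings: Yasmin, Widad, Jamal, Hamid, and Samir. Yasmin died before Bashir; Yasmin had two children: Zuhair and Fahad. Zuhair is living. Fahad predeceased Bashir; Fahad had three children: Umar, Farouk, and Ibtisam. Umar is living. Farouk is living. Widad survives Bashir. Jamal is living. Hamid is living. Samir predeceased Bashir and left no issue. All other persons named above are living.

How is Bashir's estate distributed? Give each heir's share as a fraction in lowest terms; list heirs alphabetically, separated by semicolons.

Neither parent survives and there are no descendants, so the estate passes to Bashir's siblings and their issue per stirpes.
Samir left no surviving issue, so that branch lapses and is disregarded.
The estate is divided into 4 equal shares of 1/4 among Yasmin, Widad, Jamal, Hamid.
Yasmin predeceased; the 1/4 allotted to Yasmin's branch passes to Yasmin's issue by representation.
The 1/4 is divided into 2 equal shares of 1/8 among Zuhair, Fahad.
Zuhair is living and takes 1/8.
Fahad predeceased; the 1/8 allotted to Fahad's branch passes to Fahad's issue by representation.
The 1/8 is divided into 3 equal shares of 1/24 among Umar, Farouk, Ibtisam.
Umar is living and takes 1/24.
Farouk is living and takes 1/24.
Ibtisam is living and takes 1/24.
Widad is living and takes 1/4.
Jamal is living and takes 1/4.
Hamid is living and takes 1/4.

Farouk 1/24; Hamid 1/4; Ibtisam 1/24; Jamal 1/4; Umar 1/24; Widad 1/4; Zuhair 1/8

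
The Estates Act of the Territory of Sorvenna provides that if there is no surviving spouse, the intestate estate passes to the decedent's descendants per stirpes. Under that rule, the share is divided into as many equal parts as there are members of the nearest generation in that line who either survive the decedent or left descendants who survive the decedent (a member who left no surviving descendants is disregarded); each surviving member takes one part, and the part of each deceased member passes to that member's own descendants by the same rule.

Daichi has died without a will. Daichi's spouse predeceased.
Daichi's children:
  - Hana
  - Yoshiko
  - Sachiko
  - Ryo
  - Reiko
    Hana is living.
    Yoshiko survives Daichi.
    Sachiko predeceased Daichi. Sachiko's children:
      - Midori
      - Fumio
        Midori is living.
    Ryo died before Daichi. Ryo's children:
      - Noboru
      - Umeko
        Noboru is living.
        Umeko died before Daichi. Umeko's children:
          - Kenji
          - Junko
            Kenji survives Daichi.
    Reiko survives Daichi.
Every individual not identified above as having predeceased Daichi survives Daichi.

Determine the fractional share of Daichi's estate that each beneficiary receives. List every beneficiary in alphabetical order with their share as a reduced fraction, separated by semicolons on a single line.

There is no surviving spouse, so the entire estate passes to Daichi's descendants per stirpes.
The estate is divided into 5 equal shares of 1/5 among Hana, Yoshiko, Sachiko, Ryo, Reiko.
Hana is living and takes 1/5.
Yoshiko is living and takes 1/5.
Sachiko predeceased; the 1/5 allotted to Sachiko's branch passes to Sachiko's issue by representation.
The 1/5 is divided into 2 equal shares of 1/10 among Midori, Fumio.
Midori is living and takes 1/10.
Fumio is living and takes 1/10.
Ryo predeceased; the 1/5 allotted to Ryo's branch passes to Ryo's issue by representation.
The 1/5 is divided into 2 equal shares of 1/10 among Noboru, Umeko.
Noboru is living and takes 1/10.
Umeko predeceased; the 1/10 allotted to Umeko's branch passes to Umeko's issue by representation.
The 1/10 is divided into 2 equal shares of 1/20 among Kenji, Junko.
Kenji is living and takes 1/20.
Junko is living and takes 1/20.
Reiko is living and takes 1/5.

Fumio 1/10; Hana 1/5; Junko 1/20; Kenji 1/20; Midori 1/10; Noboru 1/10; Reiko 1/5; Yoshiko 1/5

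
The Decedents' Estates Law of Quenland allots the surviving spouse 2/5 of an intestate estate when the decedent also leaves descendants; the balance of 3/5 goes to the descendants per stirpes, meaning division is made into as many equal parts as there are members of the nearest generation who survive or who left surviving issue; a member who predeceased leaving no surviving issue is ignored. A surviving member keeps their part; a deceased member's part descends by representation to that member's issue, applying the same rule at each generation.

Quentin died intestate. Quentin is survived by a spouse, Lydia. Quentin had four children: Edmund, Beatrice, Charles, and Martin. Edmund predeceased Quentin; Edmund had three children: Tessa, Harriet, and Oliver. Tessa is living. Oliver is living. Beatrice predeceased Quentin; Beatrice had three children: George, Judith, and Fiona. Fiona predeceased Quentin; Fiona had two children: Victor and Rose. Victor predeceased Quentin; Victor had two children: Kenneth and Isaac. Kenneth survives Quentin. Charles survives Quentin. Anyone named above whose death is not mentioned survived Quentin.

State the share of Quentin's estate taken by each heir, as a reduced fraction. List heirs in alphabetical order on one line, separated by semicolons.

Charles 3/20; George 1/20; Harriet 1/20; Isaac 1/80; Judith 1/20; Kenneth 1/80; Lydia 2/5; Martin 3/20; Oliver 1/20; Rose 1/40; Tessa 1/20

Lydia, as surviving spouse, takes 2/5.
The remaining 3/5 passes to Quentin's descendants per stirpes.
The 3/5 is divided into 4 equal shares of 3/20 among Edmund, Beatrice, Charles, Martin.
Edmund predeceased; the 3/20 allotted to Edmund's branch passes to Edmund's issue by representation.
The 3/20 is divided into 3 equal shares of 1/20 among Tessa, Harriet, Oliver.
Tessa is living and takes 1/20.
Harriet is living and takes 1/20.
Oliver is living and takes 1/20.
Beatrice predeceased; the 3/20 allotted to Beatrice's branch passes to Beatrice's issue by representation.
The 3/20 is divided into 3 equal shares of 1/20 among George, Judith, Fiona.
George is living and takes 1/20.
Judith is living and takes 1/20.
Fiona predeceased; the 1/20 allotted to Fiona's branch passes to Fiona's issue by representation.
The 1/20 is divided into 2 equal shares of 1/40 among Victor, Rose.
Victor predeceased; the 1/40 allotted to Victor's branch passes to Victor's issue by representation.
The 1/40 is divided into 2 equal shares of 1/80 among Kenneth, Isaac.
Kenneth is living and takes 1/80.
Isaac is living and takes 1/80.
Rose is living and takes 1/40.
Charles is living and takes 3/20.
Martin is living and takes 3/20.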